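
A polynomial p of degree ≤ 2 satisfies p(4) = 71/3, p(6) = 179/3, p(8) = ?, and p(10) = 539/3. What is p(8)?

On equispaced nodes a degree-2 polynomial has vanishing third forward difference, so
  - p(4) + 3·p(6) - 3·p(8) + p(10) = 0.
Substituting the known values and solving for p(8):
  -3·p(8) = -335
  p(8) = 335/3.

335/3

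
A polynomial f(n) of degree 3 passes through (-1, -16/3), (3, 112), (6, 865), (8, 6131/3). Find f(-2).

Using the Lagrange interpolation formula with nodes -1, 3, 6, 8:
  L_0(n) = (n - 3)(n - 6)(n - 8) / -252
  L_1(n) = (n + 1)(n - 6)(n - 8) / 60
  L_2(n) = (n + 1)(n - 3)(n - 8) / -42
  L_3(n) = (n + 1)(n - 3)(n - 6) / 90
Then f(n) = -16/3·L_0(n) + 112·L_1(n) + 865·L_2(n) + 6131/3·L_3(n).
Expanding and collecting terms gives f(n) = 4n^3 - (1/3)n^2 + 2n + 1.
Evaluating at n = -2: f(-2) = -109/3.

-109/3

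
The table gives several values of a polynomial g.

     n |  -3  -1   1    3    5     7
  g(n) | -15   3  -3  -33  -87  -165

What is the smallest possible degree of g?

2

Forward differences of the values at n = -3, -1, 1, 3, 5, 7:
  g  : -15  3  -3  -33  -87  -165
  Δ  : 18  -6  -30  -54  -78
  Δ^2: -24  -24  -24  -24
  Δ^3: 0  0  0
  Δ^4: 0  0
  Δ^5: 0
The second differences are constant (-24) and nonzero, while all higher differences vanish, so the minimal degree is 2.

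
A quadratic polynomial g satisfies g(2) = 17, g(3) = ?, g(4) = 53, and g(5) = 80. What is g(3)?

32

The 3 known points determine the degree-2 polynomial uniquely.
Write g(n) = an^2 + bn + c. Substituting each data point gives a linear system:
  4a + 2b + c = 17
  16a + 4b + c = 53
  25a + 5b + c = 80
Solving the system yields a = 3, b = 0, c = 5.
So g(n) = 3n² + 5.
Then g(3) = 32.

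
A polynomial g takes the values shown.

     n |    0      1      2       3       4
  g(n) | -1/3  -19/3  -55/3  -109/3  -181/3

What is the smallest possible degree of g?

Forward differences of the values at n = 0, 1, 2, 3, 4:
  g  : -1/3  -19/3  -55/3  -109/3  -181/3
  Δ  : -6  -12  -18  -24
  Δ^2: -6  -6  -6
  Δ^3: 0  0
  Δ^4: 0
The second differences are constant (-6) and nonzero, while all higher differences vanish, so the minimal degree is 2.

2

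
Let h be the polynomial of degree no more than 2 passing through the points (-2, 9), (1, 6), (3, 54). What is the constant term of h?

Write h(t) = at^2 + bt + c. Substituting each data point gives a linear system:
  4a - 2b + c = 9
  a + b + c = 6
  9a + 3b + c = 54
Solving the system yields a = 5, b = 4, c = -3.
So h(t) = 5t^2 + 4t - 3.
The constant term is -3.

-3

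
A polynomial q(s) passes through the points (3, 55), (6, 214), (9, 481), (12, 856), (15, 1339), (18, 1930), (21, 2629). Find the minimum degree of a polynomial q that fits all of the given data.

2

Forward differences of the values at s = 3, 6, 9, 12, 15, 18, 21:
  q  : 55  214  481  856  1339  1930  2629
  Δ  : 159  267  375  483  591  699
  Δ^2: 108  108  108  108  108
  Δ^3: 0  0  0  0
  Δ^4: 0  0  0
  Δ^5: 0  0
  Δ^6: 0
The second differences are constant (108) and nonzero, while all higher differences vanish, so the minimal degree is 2.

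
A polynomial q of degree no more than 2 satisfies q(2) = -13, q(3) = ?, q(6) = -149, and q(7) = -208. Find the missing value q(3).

The 3 known points determine the degree-2 polynomial uniquely.
Write q(u) = au^2 + bu + c. Substituting each data point gives a linear system:
  4a + 2b + c = -13
  36a + 6b + c = -149
  49a + 7b + c = -208
Solving the system yields a = -5, b = 6, c = -5.
So q(u) = -5u^2 + 6u - 5.
Then q(3) = -32.

-32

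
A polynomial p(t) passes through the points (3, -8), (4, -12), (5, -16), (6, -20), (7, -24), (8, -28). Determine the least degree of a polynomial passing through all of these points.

Forward differences of the values at t = 3, 4, 5, 6, 7, 8:
  p  : -8  -12  -16  -20  -24  -28
  Δ  : -4  -4  -4  -4  -4
  Δ^2: 0  0  0  0
  Δ^3: 0  0  0
  Δ^4: 0  0
  Δ^5: 0
The first differences are constant (-4) and nonzero, while all higher differences vanish, so the minimal degree is 1.

1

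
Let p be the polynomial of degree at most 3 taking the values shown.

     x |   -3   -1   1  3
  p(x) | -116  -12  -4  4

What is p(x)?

Write p(x) = ax^3 + bx^2 + cx + d. Substituting each data point gives a linear system:
  -27a + 9b - 3c + d = -116
  -a + b - c + d = -12
  a + b + c + d = -4
  27a + 9b + 3c + d = 4
Solving the system yields a = 2, b = -6, c = 2, d = -2.
So p(x) = 2x^3 - 6x^2 + 2x - 2.
Check: p(-3) = -116. ✓

p(x) = 2x^3 - 6x^2 + 2x - 2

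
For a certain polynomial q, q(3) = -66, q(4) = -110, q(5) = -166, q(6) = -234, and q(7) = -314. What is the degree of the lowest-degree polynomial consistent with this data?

Forward differences of the values at s = 3, 4, 5, 6, 7:
  q  : -66  -110  -166  -234  -314
  Δ  : -44  -56  -68  -80
  Δ^2: -12  -12  -12
  Δ^3: 0  0
  Δ^4: 0
The second differences are constant (-12) and nonzero, while all higher differences vanish, so the minimal degree is 2.

2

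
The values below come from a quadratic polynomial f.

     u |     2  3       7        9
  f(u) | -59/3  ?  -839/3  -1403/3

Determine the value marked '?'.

The 3 known points determine the degree-2 polynomial uniquely.
Write f(u) = au^2 + bu + c. Substituting each data point gives a linear system:
  4a + 2b + c = -59/3
  49a + 7b + c = -839/3
  81a + 9b + c = -1403/3
Solving the system yields a = -6, b = 2, c = 1/3.
So f(u) = -6u² + 2u + 1/3.
Then f(3) = -143/3.

-143/3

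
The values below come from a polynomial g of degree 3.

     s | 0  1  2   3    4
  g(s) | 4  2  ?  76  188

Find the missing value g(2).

The 4 known points determine the degree-3 polynomial uniquely.
Write g(s) = as^3 + bs^2 + cs + d. Substituting each data point gives a linear system:
  d = 4
  a + b + c + d = 2
  27a + 9b + 3c + d = 76
  64a + 16b + 4c + d = 188
Solving the system yields a = 3, b = 1, c = -6, d = 4.
So g(s) = 3s³ + s² - 6s + 4.
Then g(2) = 20.

20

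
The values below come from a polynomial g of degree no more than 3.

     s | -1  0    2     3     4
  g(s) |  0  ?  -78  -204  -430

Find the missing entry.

-6

The 4 known points determine the degree-3 polynomial uniquely.
Write g(s) = as^3 + bs^2 + cs + d. Substituting each data point gives a linear system:
  -a + b - c + d = 0
  8a + 4b + 2c + d = -78
  27a + 9b + 3c + d = -204
  64a + 16b + 4c + d = -430
Solving the system yields a = -5, b = -5, c = -6, d = -6.
So g(s) = -5s³ - 5s² - 6s - 6.
Then g(0) = -6.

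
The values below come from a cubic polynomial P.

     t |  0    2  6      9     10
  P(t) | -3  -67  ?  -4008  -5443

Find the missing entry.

-1251

The 4 known points determine the degree-3 polynomial uniquely.
Write P(t) = at^3 + bt^2 + ct + d. Substituting each data point gives a linear system:
  d = -3
  8a + 4b + 2c + d = -67
  729a + 81b + 9c + d = -4008
  1000a + 100b + 10c + d = -5443
Solving the system yields a = -5, b = -4, c = -4, d = -3.
So P(t) = -5t³ - 4t² - 4t - 3.
Then P(6) = -1251.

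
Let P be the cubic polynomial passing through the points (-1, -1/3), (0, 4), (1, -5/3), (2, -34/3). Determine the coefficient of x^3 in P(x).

Write P(x) = ax^3 + bx^2 + cx + d. Substituting each data point gives a linear system:
  -a + b - c + d = -1/3
  d = 4
  a + b + c + d = -5/3
  8a + 4b + 2c + d = -34/3
Solving the system yields a = 1, b = -5, c = -5/3, d = 4.
So P(x) = x³ - 5x² - (5/3)x + 4.
The leading coefficient is 1.

1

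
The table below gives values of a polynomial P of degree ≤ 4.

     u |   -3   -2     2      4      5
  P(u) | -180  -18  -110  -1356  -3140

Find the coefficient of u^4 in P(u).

Write P(u) = au^4 + bu^3 + cu^2 + du + e. Substituting each data point gives a linear system:
  81a - 27b + 9c - 3d + e = -180
  16a - 8b + 4c - 2d + e = -18
  16a + 8b + 4c + 2d + e = -110
  256a + 64b + 16c + 4d + e = -1356
  625a + 125b + 25c + 5d + e = -3140
Solving the system yields a = -4, b = -5, c = 0, d = -3, e = 0.
So P(u) = -4u^4 - 5u^3 - 3u.
The leading coefficient is -4.

-4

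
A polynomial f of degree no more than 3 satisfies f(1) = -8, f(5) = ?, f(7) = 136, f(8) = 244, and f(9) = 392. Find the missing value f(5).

16

The 4 known points determine the degree-3 polynomial uniquely.
Write f(x) = ax^3 + bx^2 + cx + d. Substituting each data point gives a linear system:
  a + b + c + d = -8
  343a + 49b + 7c + d = 136
  512a + 64b + 8c + d = 244
  729a + 81b + 9c + d = 392
Solving the system yields a = 1, b = -4, c = -1, d = -4.
So f(x) = x^3 - 4x^2 - x - 4.
Then f(5) = 16.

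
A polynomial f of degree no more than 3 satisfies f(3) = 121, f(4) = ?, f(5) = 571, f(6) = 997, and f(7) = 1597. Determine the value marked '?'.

289

The 4 known points determine the degree-3 polynomial uniquely.
Write f(n) = an^3 + bn^2 + cn + d. Substituting each data point gives a linear system:
  27a + 9b + 3c + d = 121
  125a + 25b + 5c + d = 571
  216a + 36b + 6c + d = 997
  343a + 49b + 7c + d = 1597
Solving the system yields a = 5, b = -3, c = 4, d = 1.
So f(n) = 5n^3 - 3n^2 + 4n + 1.
Then f(4) = 289.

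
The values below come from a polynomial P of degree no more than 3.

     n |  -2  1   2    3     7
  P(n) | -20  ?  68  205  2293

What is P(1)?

The 4 known points determine the degree-3 polynomial uniquely.
Write P(n) = an^3 + bn^2 + cn + d. Substituting each data point gives a linear system:
  -8a + 4b - 2c + d = -20
  8a + 4b + 2c + d = 68
  27a + 9b + 3c + d = 205
  343a + 49b + 7c + d = 2293
Solving the system yields a = 6, b = 5, c = -2, d = 4.
So P(n) = 6n^3 + 5n^2 - 2n + 4.
Then P(1) = 13.

13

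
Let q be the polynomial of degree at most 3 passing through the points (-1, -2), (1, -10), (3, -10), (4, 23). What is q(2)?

Write q(u) = au^3 + bu^2 + cu + d. Substituting each data point gives a linear system:
  -a + b - c + d = -2
  a + b + c + d = -10
  27a + 9b + 3c + d = -10
  64a + 16b + 4c + d = 23
Solving the system yields a = 2, b = -5, c = -6, d = -1.
So q(u) = 2u³ - 5u² - 6u - 1.
Then q(2) = -17.

-17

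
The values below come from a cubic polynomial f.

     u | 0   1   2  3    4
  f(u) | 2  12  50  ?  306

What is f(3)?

140

On equispaced nodes a degree-3 polynomial has vanishing fourth forward difference, so
  f(0) - 4·f(1) + 6·f(2) - 4·f(3) + f(4) = 0.
Substituting the known values and solving for f(3):
  -4·f(3) = -560
  f(3) = 140.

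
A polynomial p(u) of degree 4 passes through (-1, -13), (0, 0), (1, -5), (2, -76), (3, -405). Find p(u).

Write p(u) = au^4 + bu^3 + cu^2 + du + e. Substituting each data point gives a linear system:
  a - b + c - d + e = -13
  e = 0
  a + b + c + d + e = -5
  16a + 8b + 4c + 2d + e = -76
  81a + 27b + 9c + 3d + e = -405
Solving the system yields a = -6, b = 4, c = -3, d = 0, e = 0.
So p(u) = -6u^4 + 4u^3 - 3u^2.
Check: p(0) = 0. ✓

p(u) = -6u^4 + 4u^3 - 3u^2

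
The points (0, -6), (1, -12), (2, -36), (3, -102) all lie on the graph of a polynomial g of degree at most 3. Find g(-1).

6

Using the Lagrange interpolation formula with nodes 0, 1, 2, 3:
  L_0(n) = (n - 1)(n - 2)(n - 3) / -6
  L_1(n) = n(n - 2)(n - 3) / 2
  L_2(n) = n(n - 1)(n - 3) / -2
  L_3(n) = n(n - 1)(n - 2) / 6
Then g(n) = -6·L_0(n) - 12·L_1(n) - 36·L_2(n) - 102·L_3(n).
Expanding and collecting terms gives g(n) = -4n^3 + 3n^2 - 5n - 6.
Evaluating at n = -1: g(-1) = 6.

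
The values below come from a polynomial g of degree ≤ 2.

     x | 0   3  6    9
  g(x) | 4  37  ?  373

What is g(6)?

160

The 3 known points determine the degree-2 polynomial uniquely.
Write g(x) = ax^2 + bx + c. Substituting each data point gives a linear system:
  c = 4
  9a + 3b + c = 37
  81a + 9b + c = 373
Solving the system yields a = 5, b = -4, c = 4.
So g(x) = 5x² - 4x + 4.
Then g(6) = 160.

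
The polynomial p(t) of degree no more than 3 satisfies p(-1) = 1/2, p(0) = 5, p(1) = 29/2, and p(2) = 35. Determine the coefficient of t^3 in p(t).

Write p(t) = at^3 + bt^2 + ct + d. Substituting each data point gives a linear system:
  -a + b - c + d = 1/2
  d = 5
  a + b + c + d = 29/2
  8a + 4b + 2c + d = 35
Solving the system yields a = 1, b = 5/2, c = 6, d = 5.
So p(t) = t^3 + (5/2)t^2 + 6t + 5.
The leading coefficient is 1.

1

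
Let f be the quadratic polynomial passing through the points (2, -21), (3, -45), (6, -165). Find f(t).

f(t) = -4t^2 - 4t + 3

Write f(t) = at^2 + bt + c. Substituting each data point gives a linear system:
  4a + 2b + c = -21
  9a + 3b + c = -45
  36a + 6b + c = -165
Solving the system yields a = -4, b = -4, c = 3.
So f(t) = -4t² - 4t + 3.
Check: f(6) = -165. ✓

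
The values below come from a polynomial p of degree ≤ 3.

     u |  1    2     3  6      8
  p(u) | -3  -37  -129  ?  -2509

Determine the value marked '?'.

The 4 known points determine the degree-3 polynomial uniquely.
Write p(u) = au^3 + bu^2 + cu + d. Substituting each data point gives a linear system:
  a + b + c + d = -3
  8a + 4b + 2c + d = -37
  27a + 9b + 3c + d = -129
  512a + 64b + 8c + d = -2509
Solving the system yields a = -5, b = 1, c = -2, d = 3.
So p(u) = -5u^3 + u^2 - 2u + 3.
Then p(6) = -1053.

-1053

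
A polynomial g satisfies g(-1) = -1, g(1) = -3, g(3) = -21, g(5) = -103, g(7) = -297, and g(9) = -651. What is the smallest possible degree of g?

Forward differences of the values at s = -1, 1, 3, 5, 7, 9:
  g  : -1  -3  -21  -103  -297  -651
  Δ  : -2  -18  -82  -194  -354
  Δ^2: -16  -64  -112  -160
  Δ^3: -48  -48  -48
  Δ^4: 0  0
  Δ^5: 0
The third differences are constant (-48) and nonzero, while all higher differences vanish, so the minimal degree is 3.

3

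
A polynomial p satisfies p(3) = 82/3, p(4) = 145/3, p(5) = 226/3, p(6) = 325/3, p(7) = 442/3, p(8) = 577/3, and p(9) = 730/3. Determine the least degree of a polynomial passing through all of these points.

2

Forward differences of the values at u = 3, 4, 5, 6, 7, 8, 9:
  p  : 82/3  145/3  226/3  325/3  442/3  577/3  730/3
  Δ  : 21  27  33  39  45  51
  Δ^2: 6  6  6  6  6
  Δ^3: 0  0  0  0
  Δ^4: 0  0  0
  Δ^5: 0  0
  Δ^6: 0
The second differences are constant (6) and nonzero, while all higher differences vanish, so the minimal degree is 2.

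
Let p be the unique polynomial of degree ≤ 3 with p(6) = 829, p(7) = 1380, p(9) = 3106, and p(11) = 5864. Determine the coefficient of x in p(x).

Write p(x) = ax^3 + bx^2 + cx + d. Substituting each data point gives a linear system:
  216a + 36b + 6c + d = 829
  343a + 49b + 7c + d = 1380
  729a + 81b + 9c + d = 3106
  1331a + 121b + 11c + d = 5864
Solving the system yields a = 5, b = -6, c = -6, d = 1.
So p(x) = 5x^3 - 6x^2 - 6x + 1.
The coefficient of x is -6.

-6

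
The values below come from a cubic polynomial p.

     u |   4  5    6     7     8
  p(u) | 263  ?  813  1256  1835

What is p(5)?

On equispaced nodes a degree-3 polynomial has vanishing fourth forward difference, so
  p(4) - 4·p(5) + 6·p(6) - 4·p(7) + p(8) = 0.
Substituting the known values and solving for p(5):
  -4·p(5) = -1952
  p(5) = 488.

488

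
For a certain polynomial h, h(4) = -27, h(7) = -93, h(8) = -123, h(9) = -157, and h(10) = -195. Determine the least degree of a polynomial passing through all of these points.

Divided differences on the nodes 4, 7, 8, 9, 10:
  order 0: -27  -93  -123  -157  -195
  order 1: -22  -30  -34  -38
  order 2: -2  -2  -2
  order 3: 0  0
  order 4: 0
The order-2 divided differences are all -2 (nonzero) and every higher order vanishes, so the data lies on a polynomial of degree exactly 2.

2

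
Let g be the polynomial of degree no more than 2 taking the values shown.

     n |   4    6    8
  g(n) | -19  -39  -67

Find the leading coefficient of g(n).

-1

Write g(n) = an^2 + bn + c. Substituting each data point gives a linear system:
  16a + 4b + c = -19
  36a + 6b + c = -39
  64a + 8b + c = -67
Solving the system yields a = -1, b = 0, c = -3.
So g(n) = -n^2 - 3.
The leading coefficient is -1.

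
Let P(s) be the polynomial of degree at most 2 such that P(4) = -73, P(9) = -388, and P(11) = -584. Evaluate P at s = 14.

-953

Write P(s) = as^2 + bs + c. Substituting each data point gives a linear system:
  16a + 4b + c = -73
  81a + 9b + c = -388
  121a + 11b + c = -584
Solving the system yields a = -5, b = 2, c = -1.
So P(s) = -5s^2 + 2s - 1.
Then P(14) = -953.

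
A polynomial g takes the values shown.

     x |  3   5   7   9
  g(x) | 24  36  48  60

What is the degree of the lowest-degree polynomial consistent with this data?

1

Forward differences of the values at x = 3, 5, 7, 9:
  g  : 24  36  48  60
  Δ  : 12  12  12
  Δ^2: 0  0
  Δ^3: 0
The first differences are constant (12) and nonzero, while all higher differences vanish, so the minimal degree is 1.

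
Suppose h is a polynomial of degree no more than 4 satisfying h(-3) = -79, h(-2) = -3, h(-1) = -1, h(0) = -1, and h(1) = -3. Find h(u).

h(u) = -3u^4 - 6u^3 + 2u^2 + 5u - 1

Write h(u) = au^4 + bu^3 + cu^2 + du + e. Substituting each data point gives a linear system:
  81a - 27b + 9c - 3d + e = -79
  16a - 8b + 4c - 2d + e = -3
  a - b + c - d + e = -1
  e = -1
  a + b + c + d + e = -3
Solving the system yields a = -3, b = -6, c = 2, d = 5, e = -1.
So h(u) = -3u⁴ - 6u³ + 2u² + 5u - 1.
Check: h(1) = -3. ✓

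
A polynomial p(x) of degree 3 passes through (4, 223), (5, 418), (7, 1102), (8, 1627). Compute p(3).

Write p(x) = ax^3 + bx^2 + cx + d. Substituting each data point gives a linear system:
  64a + 16b + 4c + d = 223
  125a + 25b + 5c + d = 418
  343a + 49b + 7c + d = 1102
  512a + 64b + 8c + d = 1627
Solving the system yields a = 3, b = 1, c = 3, d = 3.
So p(x) = 3x^3 + x^2 + 3x + 3.
Then p(3) = 102.

102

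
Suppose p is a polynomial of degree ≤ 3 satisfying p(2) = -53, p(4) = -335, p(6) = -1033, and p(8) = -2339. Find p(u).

p(u) = -4u^3 - 4u^2 - 5u + 5

Using the Lagrange interpolation formula with nodes 2, 4, 6, 8:
  L_0(u) = (u - 4)(u - 6)(u - 8) / -48
  L_1(u) = (u - 2)(u - 6)(u - 8) / 16
  L_2(u) = (u - 2)(u - 4)(u - 8) / -16
  L_3(u) = (u - 2)(u - 4)(u - 6) / 48
Then p(u) = -53·L_0(u) - 335·L_1(u) - 1033·L_2(u) - 2339·L_3(u).
Expanding and collecting terms gives p(u) = -4u³ - 4u² - 5u + 5.
Check: p(4) = -335. ✓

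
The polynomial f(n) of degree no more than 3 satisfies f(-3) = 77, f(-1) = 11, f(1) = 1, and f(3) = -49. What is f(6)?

-409

Forward differences of the values at n = -3, -1, 1, 3:
  f  : 77  11  1  -49
  Δ  : -66  -10  -50
  Δ^2: 56  -40
  Δ^3: -96
The third differences are constant, confirming degree 3.
Interpolating (Newton forward form) and evaluating at n = 6 gives f(6) = -409.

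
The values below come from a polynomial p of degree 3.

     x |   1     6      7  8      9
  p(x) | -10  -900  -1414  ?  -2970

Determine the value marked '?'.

-2096

The 4 known points determine the degree-3 polynomial uniquely.
Write p(x) = ax^3 + bx^2 + cx + d. Substituting each data point gives a linear system:
  a + b + c + d = -10
  216a + 36b + 6c + d = -900
  343a + 49b + 7c + d = -1414
  729a + 81b + 9c + d = -2970
Solving the system yields a = -4, b = 0, c = -6, d = 0.
So p(x) = -4x^3 - 6x.
Then p(8) = -2096.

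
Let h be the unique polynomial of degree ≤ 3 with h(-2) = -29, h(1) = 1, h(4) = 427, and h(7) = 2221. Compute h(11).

8421

Write h(u) = au^3 + bu^2 + cu + d. Substituting each data point gives a linear system:
  -8a + 4b - 2c + d = -29
  a + b + c + d = 1
  64a + 16b + 4c + d = 427
  343a + 49b + 7c + d = 2221
Solving the system yields a = 6, b = 4, c = -4, d = -5.
So h(u) = 6u³ + 4u² - 4u - 5.
Then h(11) = 8421.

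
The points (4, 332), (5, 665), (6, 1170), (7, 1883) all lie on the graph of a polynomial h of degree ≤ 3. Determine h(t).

Using the Lagrange interpolation formula with nodes 4, 5, 6, 7:
  L_0(t) = (t - 5)(t - 6)(t - 7) / -6
  L_1(t) = (t - 4)(t - 6)(t - 7) / 2
  L_2(t) = (t - 4)(t - 5)(t - 7) / -2
  L_3(t) = (t - 4)(t - 5)(t - 6) / 6
Then h(t) = 332·L_0(t) + 665·L_1(t) + 1170·L_2(t) + 1883·L_3(t).
Expanding and collecting terms gives h(t) = 6t³ - 4t² + 3t.
Check: h(4) = 332. ✓

h(t) = 6t^3 - 4t^2 + 3t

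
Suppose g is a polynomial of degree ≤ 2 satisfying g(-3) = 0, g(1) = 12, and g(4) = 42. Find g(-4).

2

Write g(x) = ax^2 + bx + c. Substituting each data point gives a linear system:
  9a - 3b + c = 0
  a + b + c = 12
  16a + 4b + c = 42
Solving the system yields a = 1, b = 5, c = 6.
So g(x) = x² + 5x + 6.
Then g(-4) = 2.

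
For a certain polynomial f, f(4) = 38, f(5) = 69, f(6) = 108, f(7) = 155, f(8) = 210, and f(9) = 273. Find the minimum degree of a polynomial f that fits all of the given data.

Forward differences of the values at s = 4, 5, 6, 7, 8, 9:
  f  : 38  69  108  155  210  273
  Δ  : 31  39  47  55  63
  Δ^2: 8  8  8  8
  Δ^3: 0  0  0
  Δ^4: 0  0
  Δ^5: 0
The second differences are constant (8) and nonzero, while all higher differences vanish, so the minimal degree is 2.

2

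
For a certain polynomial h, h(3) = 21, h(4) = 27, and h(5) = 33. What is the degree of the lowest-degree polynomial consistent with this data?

1

Forward differences of the values at s = 3, 4, 5:
  h  : 21  27  33
  Δ  : 6  6
  Δ^2: 0
The first differences are constant (6) and nonzero, while all higher differences vanish, so the minimal degree is 1.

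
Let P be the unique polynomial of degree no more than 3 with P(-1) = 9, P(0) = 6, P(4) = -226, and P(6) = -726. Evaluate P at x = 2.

-30

Using the Lagrange interpolation formula with nodes -1, 0, 4, 6:
  L_0(x) = x(x - 4)(x - 6) / -35
  L_1(x) = (x + 1)(x - 4)(x - 6) / 24
  L_2(x) = (x + 1)x(x - 6) / -40
  L_3(x) = (x + 1)x(x - 4) / 84
Then P(x) = 9·L_0(x) + 6·L_1(x) - 226·L_2(x) - 726·L_3(x).
Expanding and collecting terms gives P(x) = -3x^3 - 2x^2 - 2x + 6.
Evaluating at x = 2: P(2) = -30.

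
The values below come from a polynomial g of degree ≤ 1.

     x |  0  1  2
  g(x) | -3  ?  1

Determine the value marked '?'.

The 2 known points determine the degree-1 polynomial uniquely.
Write g(x) = ax + b. Substituting each data point gives a linear system:
  b = -3
  2a + b = 1
Solving the system yields a = 2, b = -3.
So g(x) = 2x - 3.
Then g(1) = -1.

-1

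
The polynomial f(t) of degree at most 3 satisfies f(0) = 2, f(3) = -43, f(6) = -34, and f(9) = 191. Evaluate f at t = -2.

Forward differences of the values at t = 0, 3, 6, 9:
  f  : 2  -43  -34  191
  Δ  : -45  9  225
  Δ^2: 54  216
  Δ^3: 162
The third differences are constant, confirming degree 3.
Interpolating (Newton forward form) and evaluating at t = -2 gives f(-2) = -18.

-18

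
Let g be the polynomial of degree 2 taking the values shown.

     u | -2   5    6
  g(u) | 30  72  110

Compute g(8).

Using the Lagrange interpolation formula with nodes -2, 5, 6:
  L_0(u) = (u - 5)(u - 6) / 56
  L_1(u) = (u + 2)(u - 6) / -7
  L_2(u) = (u + 2)(u - 5) / 8
Then g(u) = 30·L_0(u) + 72·L_1(u) + 110·L_2(u).
Expanding and collecting terms gives g(u) = 4u^2 - 6u + 2.
Evaluating at u = 8: g(8) = 210.

210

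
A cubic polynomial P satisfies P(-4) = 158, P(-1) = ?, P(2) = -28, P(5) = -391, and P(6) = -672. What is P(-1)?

-7

The 4 known points determine the degree-3 polynomial uniquely.
Write P(t) = at^3 + bt^2 + ct + d. Substituting each data point gives a linear system:
  -64a + 16b - 4c + d = 158
  8a + 4b + 2c + d = -28
  125a + 25b + 5c + d = -391
  216a + 36b + 6c + d = -672
Solving the system yields a = -3, b = -1, c = 3, d = -6.
So P(t) = -3t^3 - t^2 + 3t - 6.
Then P(-1) = -7.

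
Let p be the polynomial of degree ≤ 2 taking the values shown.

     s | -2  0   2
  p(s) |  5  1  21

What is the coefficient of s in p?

Write p(s) = as^2 + bs + c. Substituting each data point gives a linear system:
  4a - 2b + c = 5
  c = 1
  4a + 2b + c = 21
Solving the system yields a = 3, b = 4, c = 1.
So p(s) = 3s² + 4s + 1.
The coefficient of s is 4.

4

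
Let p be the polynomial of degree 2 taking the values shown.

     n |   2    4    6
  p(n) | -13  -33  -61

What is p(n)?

p(n) = -n^2 - 4n - 1

Write p(n) = an^2 + bn + c. Substituting each data point gives a linear system:
  4a + 2b + c = -13
  16a + 4b + c = -33
  36a + 6b + c = -61
Solving the system yields a = -1, b = -4, c = -1.
So p(n) = -n^2 - 4n - 1.
Check: p(6) = -61. ✓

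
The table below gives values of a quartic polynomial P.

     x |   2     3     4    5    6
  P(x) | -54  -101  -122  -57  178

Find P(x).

Using the Lagrange interpolation formula with nodes 2, 3, 4, 5, 6:
  L_0(x) = (x - 3)(x - 4)(x - 5)(x - 6) / 24
  L_1(x) = (x - 2)(x - 4)(x - 5)(x - 6) / -6
  L_2(x) = (x - 2)(x - 3)(x - 5)(x - 6) / 4
  L_3(x) = (x - 2)(x - 3)(x - 4)(x - 6) / -6
  L_4(x) = (x - 2)(x - 3)(x - 4)(x - 5) / 24
Then P(x) = -54·L_0(x) - 101·L_1(x) - 122·L_2(x) - 57·L_3(x) + 178·L_4(x).
Expanding and collecting terms gives P(x) = x^4 - 4x^3 - 6x^2 - 6x - 2.
Check: P(4) = -122. ✓

P(x) = x^4 - 4x^3 - 6x^2 - 6x - 2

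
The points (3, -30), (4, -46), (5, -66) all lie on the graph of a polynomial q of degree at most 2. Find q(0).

Write q(u) = au^2 + bu + c. Substituting each data point gives a linear system:
  9a + 3b + c = -30
  16a + 4b + c = -46
  25a + 5b + c = -66
Solving the system yields a = -2, b = -2, c = -6.
So q(u) = -2u^2 - 2u - 6.
Then q(0) = -6.

-6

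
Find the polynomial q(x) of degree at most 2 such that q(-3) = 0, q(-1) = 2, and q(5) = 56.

Using the Lagrange interpolation formula with nodes -3, -1, 5:
  L_0(x) = (x + 1)(x - 5) / 16
  L_1(x) = (x + 3)(x - 5) / -12
  L_2(x) = (x + 3)(x + 1) / 48
Then q(x) = 0·L_0(x) + 2·L_1(x) + 56·L_2(x).
Expanding and collecting terms gives q(x) = x^2 + 5x + 6.
Check: q(5) = 56. ✓

q(x) = x^2 + 5x + 6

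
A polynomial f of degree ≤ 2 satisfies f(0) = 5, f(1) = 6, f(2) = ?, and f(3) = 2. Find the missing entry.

5

On equispaced nodes a degree-2 polynomial has vanishing third forward difference, so
  - f(0) + 3·f(1) - 3·f(2) + f(3) = 0.
Substituting the known values and solving for f(2):
  -3·f(2) = -15
  f(2) = 5.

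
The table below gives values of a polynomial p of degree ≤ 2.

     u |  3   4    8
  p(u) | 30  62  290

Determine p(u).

Using the Lagrange interpolation formula with nodes 3, 4, 8:
  L_0(u) = (u - 4)(u - 8) / 5
  L_1(u) = (u - 3)(u - 8) / -4
  L_2(u) = (u - 3)(u - 4) / 20
Then p(u) = 30·L_0(u) + 62·L_1(u) + 290·L_2(u).
Expanding and collecting terms gives p(u) = 5u² - 3u - 6.
Check: p(3) = 30. ✓

p(u) = 5u^2 - 3u - 6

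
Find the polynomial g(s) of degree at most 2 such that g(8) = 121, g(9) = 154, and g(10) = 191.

g(s) = 2s^2 - s + 1

Write g(s) = as^2 + bs + c. Substituting each data point gives a linear system:
  64a + 8b + c = 121
  81a + 9b + c = 154
  100a + 10b + c = 191
Solving the system yields a = 2, b = -1, c = 1.
So g(s) = 2s² - s + 1.
Check: g(10) = 191. ✓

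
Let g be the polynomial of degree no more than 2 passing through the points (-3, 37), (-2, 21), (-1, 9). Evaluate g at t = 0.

1

Write g(t) = at^2 + bt + c. Substituting each data point gives a linear system:
  9a - 3b + c = 37
  4a - 2b + c = 21
  a - b + c = 9
Solving the system yields a = 2, b = -6, c = 1.
So g(t) = 2t^2 - 6t + 1.
Then g(0) = 1.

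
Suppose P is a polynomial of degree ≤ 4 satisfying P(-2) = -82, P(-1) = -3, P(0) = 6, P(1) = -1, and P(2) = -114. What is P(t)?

P(t) = -6t^4 - 3t^3 - 2t^2 + 4t + 6

Write P(t) = at^4 + bt^3 + ct^2 + dt + e. Substituting each data point gives a linear system:
  16a - 8b + 4c - 2d + e = -82
  a - b + c - d + e = -3
  e = 6
  a + b + c + d + e = -1
  16a + 8b + 4c + 2d + e = -114
Solving the system yields a = -6, b = -3, c = -2, d = 4, e = 6.
So P(t) = -6t^4 - 3t^3 - 2t^2 + 4t + 6.
Check: P(0) = 6. ✓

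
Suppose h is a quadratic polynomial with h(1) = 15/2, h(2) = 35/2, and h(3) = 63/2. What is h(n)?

Write h(n) = an^2 + bn + c. Substituting each data point gives a linear system:
  a + b + c = 15/2
  4a + 2b + c = 35/2
  9a + 3b + c = 63/2
Solving the system yields a = 2, b = 4, c = 3/2.
So h(n) = 2n² + 4n + 3/2.
Check: h(2) = 35/2. ✓

h(n) = 2n^2 + 4n + 3/2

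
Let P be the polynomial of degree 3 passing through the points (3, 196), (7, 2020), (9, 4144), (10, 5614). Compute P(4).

424

Write P(x) = ax^3 + bx^2 + cx + d. Substituting each data point gives a linear system:
  27a + 9b + 3c + d = 196
  343a + 49b + 7c + d = 2020
  729a + 81b + 9c + d = 4144
  1000a + 100b + 10c + d = 5614
Solving the system yields a = 5, b = 6, c = 1, d = 4.
So P(x) = 5x³ + 6x² + x + 4.
Then P(4) = 424.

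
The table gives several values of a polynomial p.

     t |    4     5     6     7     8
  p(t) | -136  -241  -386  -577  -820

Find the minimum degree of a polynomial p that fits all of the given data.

Forward differences of the values at t = 4, 5, 6, 7, 8:
  p  : -136  -241  -386  -577  -820
  Δ  : -105  -145  -191  -243
  Δ^2: -40  -46  -52
  Δ^3: -6  -6
  Δ^4: 0
The third differences are constant (-6) and nonzero, while all higher differences vanish, so the minimal degree is 3.

3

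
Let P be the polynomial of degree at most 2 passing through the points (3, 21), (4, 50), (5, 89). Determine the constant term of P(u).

Write P(u) = au^2 + bu + c. Substituting each data point gives a linear system:
  9a + 3b + c = 21
  16a + 4b + c = 50
  25a + 5b + c = 89
Solving the system yields a = 5, b = -6, c = -6.
So P(u) = 5u^2 - 6u - 6.
The constant term is -6.

-6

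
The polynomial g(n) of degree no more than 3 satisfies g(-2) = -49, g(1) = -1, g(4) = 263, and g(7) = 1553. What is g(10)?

Write g(n) = an^3 + bn^2 + cn + d. Substituting each data point gives a linear system:
  -8a + 4b - 2c + d = -49
  a + b + c + d = -1
  64a + 16b + 4c + d = 263
  343a + 49b + 7c + d = 1553
Solving the system yields a = 5, b = -3, c = -2, d = -1.
So g(n) = 5n³ - 3n² - 2n - 1.
Then g(10) = 4679.

4679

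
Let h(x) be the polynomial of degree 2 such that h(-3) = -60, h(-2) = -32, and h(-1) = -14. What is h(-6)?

Using the Lagrange interpolation formula with nodes -3, -2, -1:
  L_0(x) = (x + 2)(x + 1) / 2
  L_1(x) = (x + 3)(x + 1) / -1
  L_2(x) = (x + 3)(x + 2) / 2
Then h(x) = -60·L_0(x) - 32·L_1(x) - 14·L_2(x).
Expanding and collecting terms gives h(x) = -5x^2 + 3x - 6.
Evaluating at x = -6: h(-6) = -204.

-204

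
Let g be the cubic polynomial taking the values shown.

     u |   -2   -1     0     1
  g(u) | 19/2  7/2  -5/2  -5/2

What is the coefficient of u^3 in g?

1

Write g(u) = au^3 + bu^2 + cu + d. Substituting each data point gives a linear system:
  -8a + 4b - 2c + d = 19/2
  -a + b - c + d = 7/2
  d = -5/2
  a + b + c + d = -5/2
Solving the system yields a = 1, b = 3, c = -4, d = -5/2.
So g(u) = u^3 + 3u^2 - 4u - 5/2.
The leading coefficient is 1.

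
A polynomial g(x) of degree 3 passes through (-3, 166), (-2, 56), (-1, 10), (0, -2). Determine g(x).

Write g(x) = ax^3 + bx^2 + cx + d. Substituting each data point gives a linear system:
  -27a + 9b - 3c + d = 166
  -8a + 4b - 2c + d = 56
  -a + b - c + d = 10
  d = -2
Solving the system yields a = -5, b = 2, c = -5, d = -2.
So g(x) = -5x^3 + 2x^2 - 5x - 2.
Check: g(-1) = 10. ✓

g(x) = -5x^3 + 2x^2 - 5x - 2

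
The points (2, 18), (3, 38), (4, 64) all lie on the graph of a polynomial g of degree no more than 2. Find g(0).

-4

Using the Lagrange interpolation formula with nodes 2, 3, 4:
  L_0(s) = (s - 3)(s - 4) / 2
  L_1(s) = (s - 2)(s - 4) / -1
  L_2(s) = (s - 2)(s - 3) / 2
Then g(s) = 18·L_0(s) + 38·L_1(s) + 64·L_2(s).
Expanding and collecting terms gives g(s) = 3s^2 + 5s - 4.
Evaluating at s = 0: g(0) = -4.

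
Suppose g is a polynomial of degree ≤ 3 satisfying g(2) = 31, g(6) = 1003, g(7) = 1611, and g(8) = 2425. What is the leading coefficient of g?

5

Write g(s) = as^3 + bs^2 + cs + d. Substituting each data point gives a linear system:
  8a + 4b + 2c + d = 31
  216a + 36b + 6c + d = 1003
  343a + 49b + 7c + d = 1611
  512a + 64b + 8c + d = 2425
Solving the system yields a = 5, b = -2, c = -1, d = 1.
So g(s) = 5s³ - 2s² - s + 1.
The leading coefficient is 5.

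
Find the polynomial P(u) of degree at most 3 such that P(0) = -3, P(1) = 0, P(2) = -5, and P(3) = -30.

P(u) = -2u^3 + 2u^2 + 3u - 3

Using the Lagrange interpolation formula with nodes 0, 1, 2, 3:
  L_0(u) = (u - 1)(u - 2)(u - 3) / -6
  L_1(u) = u(u - 2)(u - 3) / 2
  L_2(u) = u(u - 1)(u - 3) / -2
  L_3(u) = u(u - 1)(u - 2) / 6
Then P(u) = -3·L_0(u) + 0·L_1(u) - 5·L_2(u) - 30·L_3(u).
Expanding and collecting terms gives P(u) = -2u^3 + 2u^2 + 3u - 3.
Check: P(2) = -5. ✓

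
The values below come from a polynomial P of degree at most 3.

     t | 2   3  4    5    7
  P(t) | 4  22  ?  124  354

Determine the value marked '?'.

The 4 known points determine the degree-3 polynomial uniquely.
Write P(t) = at^3 + bt^2 + ct + d. Substituting each data point gives a linear system:
  8a + 4b + 2c + d = 4
  27a + 9b + 3c + d = 22
  125a + 25b + 5c + d = 124
  343a + 49b + 7c + d = 354
Solving the system yields a = 1, b = 1, c = -6, d = 4.
So P(t) = t^3 + t^2 - 6t + 4.
Then P(4) = 60.

60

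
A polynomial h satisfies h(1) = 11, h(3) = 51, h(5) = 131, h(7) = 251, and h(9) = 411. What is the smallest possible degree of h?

Forward differences of the values at n = 1, 3, 5, 7, 9:
  h  : 11  51  131  251  411
  Δ  : 40  80  120  160
  Δ^2: 40  40  40
  Δ^3: 0  0
  Δ^4: 0
The second differences are constant (40) and nonzero, while all higher differences vanish, so the minimal degree is 2.

2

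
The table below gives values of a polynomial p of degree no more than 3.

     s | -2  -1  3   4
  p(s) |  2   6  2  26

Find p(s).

Write p(s) = as^3 + bs^2 + cs + d. Substituting each data point gives a linear system:
  -8a + 4b - 2c + d = 2
  -a + b - c + d = 6
  27a + 9b + 3c + d = 2
  64a + 16b + 4c + d = 26
Solving the system yields a = 1, b = -1, c = -6, d = 2.
So p(s) = s^3 - s^2 - 6s + 2.
Check: p(4) = 26. ✓

p(s) = s^3 - s^2 - 6s + 2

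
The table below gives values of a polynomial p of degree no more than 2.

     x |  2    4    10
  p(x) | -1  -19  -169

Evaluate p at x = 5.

Write p(x) = ax^2 + bx + c. Substituting each data point gives a linear system:
  4a + 2b + c = -1
  16a + 4b + c = -19
  100a + 10b + c = -169
Solving the system yields a = -2, b = 3, c = 1.
So p(x) = -2x^2 + 3x + 1.
Then p(5) = -34.

-34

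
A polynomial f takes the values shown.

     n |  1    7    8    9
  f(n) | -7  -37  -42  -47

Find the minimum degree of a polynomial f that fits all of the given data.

1

Divided differences on the nodes 1, 7, 8, 9:
  order 0: -7  -37  -42  -47
  order 1: -5  -5  -5
  order 2: 0  0
  order 3: 0
The order-1 divided differences are all -5 (nonzero) and every higher order vanishes, so the data lies on a polynomial of degree exactly 1.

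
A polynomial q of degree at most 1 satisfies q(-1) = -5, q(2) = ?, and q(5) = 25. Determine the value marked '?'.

On equispaced nodes a degree-1 polynomial has vanishing second forward difference, so
  q(-1) - 2·q(2) + q(5) = 0.
Substituting the known values and solving for q(2):
  -2·q(2) = -20
  q(2) = 10.

10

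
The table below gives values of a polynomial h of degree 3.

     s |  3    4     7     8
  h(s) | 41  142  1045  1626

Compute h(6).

Write h(s) = as^3 + bs^2 + cs + d. Substituting each data point gives a linear system:
  27a + 9b + 3c + d = 41
  64a + 16b + 4c + d = 142
  343a + 49b + 7c + d = 1045
  512a + 64b + 8c + d = 1626
Solving the system yields a = 4, b = -6, c = -5, d = 2.
So h(s) = 4s^3 - 6s^2 - 5s + 2.
Then h(6) = 620.

620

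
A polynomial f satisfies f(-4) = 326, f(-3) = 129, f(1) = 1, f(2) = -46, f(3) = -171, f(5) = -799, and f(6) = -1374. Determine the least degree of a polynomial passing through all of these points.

Divided differences on the nodes -4, -3, 1, 2, 3, 5, 6:
  order 0: 326  129  1  -46  -171  -799  -1374
  order 1: -197  -32  -47  -125  -314  -575
  order 2: 33  -3  -39  -63  -87
  order 3: -6  -6  -6  -6
  order 4: 0  0  0
  order 5: 0  0
  order 6: 0
The order-3 divided differences are all -6 (nonzero) and every higher order vanishes, so the data lies on a polynomial of degree exactly 3.

3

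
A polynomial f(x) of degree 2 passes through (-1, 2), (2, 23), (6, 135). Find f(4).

67

Using the Lagrange interpolation formula with nodes -1, 2, 6:
  L_0(x) = (x - 2)(x - 6) / 21
  L_1(x) = (x + 1)(x - 6) / -12
  L_2(x) = (x + 1)(x - 2) / 28
Then f(x) = 2·L_0(x) + 23·L_1(x) + 135·L_2(x).
Expanding and collecting terms gives f(x) = 3x² + 4x + 3.
Evaluating at x = 4: f(4) = 67.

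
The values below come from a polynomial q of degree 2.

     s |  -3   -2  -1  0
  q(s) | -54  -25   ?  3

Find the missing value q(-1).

-6

The 3 known points determine the degree-2 polynomial uniquely.
Write q(s) = as^2 + bs + c. Substituting each data point gives a linear system:
  9a - 3b + c = -54
  4a - 2b + c = -25
  c = 3
Solving the system yields a = -5, b = 4, c = 3.
So q(s) = -5s^2 + 4s + 3.
Then q(-1) = -6.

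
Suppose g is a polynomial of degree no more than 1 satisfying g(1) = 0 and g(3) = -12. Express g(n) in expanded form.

Write g(n) = an + b. Substituting each data point gives a linear system:
  a + b = 0
  3a + b = -12
Solving the system yields a = -6, b = 6.
So g(n) = -6n + 6.
Check: g(3) = -12. ✓

g(n) = -6n + 6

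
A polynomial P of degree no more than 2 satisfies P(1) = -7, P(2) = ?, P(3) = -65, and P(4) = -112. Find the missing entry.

-30

On equispaced nodes a degree-2 polynomial has vanishing third forward difference, so
  - P(1) + 3·P(2) - 3·P(3) + P(4) = 0.
Substituting the known values and solving for P(2):
  3·P(2) = -90
  P(2) = -30.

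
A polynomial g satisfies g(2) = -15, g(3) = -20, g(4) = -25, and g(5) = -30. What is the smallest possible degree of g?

Forward differences of the values at x = 2, 3, 4, 5:
  g  : -15  -20  -25  -30
  Δ  : -5  -5  -5
  Δ^2: 0  0
  Δ^3: 0
The first differences are constant (-5) and nonzero, while all higher differences vanish, so the minimal degree is 1.

1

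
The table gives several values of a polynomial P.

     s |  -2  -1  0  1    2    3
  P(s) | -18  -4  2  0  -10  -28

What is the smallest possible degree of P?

Forward differences of the values at s = -2, -1, 0, 1, 2, 3:
  P  : -18  -4  2  0  -10  -28
  Δ  : 14  6  -2  -10  -18
  Δ^2: -8  -8  -8  -8
  Δ^3: 0  0  0
  Δ^4: 0  0
  Δ^5: 0
The second differences are constant (-8) and nonzero, while all higher differences vanish, so the minimal degree is 2.

2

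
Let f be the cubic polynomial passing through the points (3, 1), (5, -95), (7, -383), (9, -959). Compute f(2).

7

Write f(s) = as^3 + bs^2 + cs + d. Substituting each data point gives a linear system:
  27a + 9b + 3c + d = 1
  125a + 25b + 5c + d = -95
  343a + 49b + 7c + d = -383
  729a + 81b + 9c + d = -959
Solving the system yields a = -2, b = 6, c = 2, d = -5.
So f(s) = -2s^3 + 6s^2 + 2s - 5.
Then f(2) = 7.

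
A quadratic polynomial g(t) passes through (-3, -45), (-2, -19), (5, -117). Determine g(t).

g(t) = -5t^2 + t + 3

Write g(t) = at^2 + bt + c. Substituting each data point gives a linear system:
  9a - 3b + c = -45
  4a - 2b + c = -19
  25a + 5b + c = -117
Solving the system yields a = -5, b = 1, c = 3.
So g(t) = -5t^2 + t + 3.
Check: g(-2) = -19. ✓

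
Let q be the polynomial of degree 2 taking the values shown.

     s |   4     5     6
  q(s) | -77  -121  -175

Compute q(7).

-239

Write q(s) = as^2 + bs + c. Substituting each data point gives a linear system:
  16a + 4b + c = -77
  25a + 5b + c = -121
  36a + 6b + c = -175
Solving the system yields a = -5, b = 1, c = -1.
So q(s) = -5s^2 + s - 1.
Then q(7) = -239.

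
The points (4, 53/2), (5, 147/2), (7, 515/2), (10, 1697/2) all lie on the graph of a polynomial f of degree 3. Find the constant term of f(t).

-3/2

Write f(t) = at^3 + bt^2 + ct + d. Substituting each data point gives a linear system:
  64a + 16b + 4c + d = 53/2
  125a + 25b + 5c + d = 147/2
  343a + 49b + 7c + d = 515/2
  1000a + 100b + 10c + d = 1697/2
Solving the system yields a = 1, b = -1, c = -5, d = -3/2.
So f(t) = t³ - t² - 5t - 3/2.
The constant term is -3/2.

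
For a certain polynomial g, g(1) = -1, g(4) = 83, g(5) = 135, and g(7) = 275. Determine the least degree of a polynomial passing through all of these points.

Divided differences on the nodes 1, 4, 5, 7:
  order 0: -1  83  135  275
  order 1: 28  52  70
  order 2: 6  6
  order 3: 0
The order-2 divided differences are all 6 (nonzero) and every higher order vanishes, so the data lies on a polynomial of degree exactly 2.

2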